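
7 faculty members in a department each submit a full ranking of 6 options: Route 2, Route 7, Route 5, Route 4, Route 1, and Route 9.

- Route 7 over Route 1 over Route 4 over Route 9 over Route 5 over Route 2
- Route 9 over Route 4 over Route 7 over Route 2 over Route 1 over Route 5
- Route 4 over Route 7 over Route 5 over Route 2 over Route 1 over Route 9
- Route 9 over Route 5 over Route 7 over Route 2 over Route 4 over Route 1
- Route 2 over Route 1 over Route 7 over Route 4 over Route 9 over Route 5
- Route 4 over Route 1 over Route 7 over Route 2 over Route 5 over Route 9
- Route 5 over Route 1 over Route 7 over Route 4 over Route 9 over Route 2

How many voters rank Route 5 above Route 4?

2

Ballots ranking Route 5 above Route 4: 2.
Ballots ranking Route 4 above Route 5: 5.
So 2 of 7 voters prefer Route 5 to Route 4.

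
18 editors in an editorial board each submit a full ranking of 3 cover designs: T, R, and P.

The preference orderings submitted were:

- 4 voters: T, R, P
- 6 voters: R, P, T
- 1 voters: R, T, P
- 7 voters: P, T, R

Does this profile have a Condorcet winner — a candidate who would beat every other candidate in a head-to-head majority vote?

Head-to-head results (18 voters total):
T vs R: T wins 11–7.
T vs P: P wins 13–5.
R vs P: R wins 11–7.
No candidate beats all others: T beats R beats P beats T, a majority cycle.

No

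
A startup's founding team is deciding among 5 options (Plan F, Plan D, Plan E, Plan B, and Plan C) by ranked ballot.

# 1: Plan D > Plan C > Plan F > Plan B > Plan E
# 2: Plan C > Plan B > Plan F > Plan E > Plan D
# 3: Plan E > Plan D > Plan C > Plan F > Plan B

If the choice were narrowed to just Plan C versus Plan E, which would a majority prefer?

Plan C

Ballots ranking Plan C above Plan E: 2.
Ballots ranking Plan E above Plan C: 1.
Plan C wins the head-to-head, 2–1.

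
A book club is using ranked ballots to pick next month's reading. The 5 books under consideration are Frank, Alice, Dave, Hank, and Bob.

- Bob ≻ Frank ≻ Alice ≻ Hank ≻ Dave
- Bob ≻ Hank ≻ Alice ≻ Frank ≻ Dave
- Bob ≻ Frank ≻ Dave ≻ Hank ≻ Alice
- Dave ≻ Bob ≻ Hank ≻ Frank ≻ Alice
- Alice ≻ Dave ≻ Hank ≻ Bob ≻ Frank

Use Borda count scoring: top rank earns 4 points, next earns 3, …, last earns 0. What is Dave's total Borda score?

Borda scores:
  Frank: 3 + 1 + 3 + 1 + 0 = 8
  Alice: 2 + 2 + 0 + 0 + 4 = 8
  Dave: 0 + 0 + 2 + 4 + 3 = 9
  Hank: 1 + 3 + 1 + 2 + 2 = 9
  Bob: 4 + 4 + 4 + 3 + 1 = 16

9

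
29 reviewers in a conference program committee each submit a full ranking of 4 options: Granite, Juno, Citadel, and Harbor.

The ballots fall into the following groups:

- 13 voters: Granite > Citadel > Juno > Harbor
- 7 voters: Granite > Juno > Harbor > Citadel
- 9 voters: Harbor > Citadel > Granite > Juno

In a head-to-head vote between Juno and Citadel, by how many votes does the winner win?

Ballots ranking Juno above Citadel: 7.
Ballots ranking Citadel above Juno: 13+9 = 22.
Citadel wins 22–7, a margin of 15.

15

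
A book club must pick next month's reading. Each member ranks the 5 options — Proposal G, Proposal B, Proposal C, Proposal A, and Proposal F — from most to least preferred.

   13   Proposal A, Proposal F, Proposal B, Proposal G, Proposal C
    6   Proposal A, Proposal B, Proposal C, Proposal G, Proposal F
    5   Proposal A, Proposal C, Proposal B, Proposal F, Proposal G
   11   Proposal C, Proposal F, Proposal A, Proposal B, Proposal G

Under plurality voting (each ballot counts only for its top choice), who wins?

Proposal A

First-place vote totals:
  Proposal G: 0
  Proposal B: 0
  Proposal C: 11
  Proposal A: 24
  Proposal F: 0
Proposal A has the most first-place votes.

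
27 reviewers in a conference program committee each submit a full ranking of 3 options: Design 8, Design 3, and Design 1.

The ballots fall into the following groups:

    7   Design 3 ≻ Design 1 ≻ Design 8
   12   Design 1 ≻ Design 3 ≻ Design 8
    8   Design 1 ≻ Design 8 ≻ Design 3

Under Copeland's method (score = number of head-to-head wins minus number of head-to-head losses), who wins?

Design 1

Pairwise results:
  Design 8 vs Design 3: Design 3 wins 19–8.
  Design 8 vs Design 1: Design 1 wins 27–0.
  Design 3 vs Design 1: Design 1 wins 20–7.
Copeland scores (wins − losses):
  Design 8: 0 − 2 = -2
  Design 3: 1 − 1 = 0
  Design 1: 2 − 0 = 2
Design 1 has the best Copeland score.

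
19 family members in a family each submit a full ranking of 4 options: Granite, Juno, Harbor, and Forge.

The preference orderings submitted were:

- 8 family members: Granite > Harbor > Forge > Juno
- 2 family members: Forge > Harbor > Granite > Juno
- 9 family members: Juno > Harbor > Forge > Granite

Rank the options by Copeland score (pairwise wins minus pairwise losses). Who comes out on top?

Pairwise results:
  Granite vs Juno: Granite wins 10–9.
  Granite vs Harbor: Harbor wins 11–8.
  Granite vs Forge: Forge wins 11–8.
  Juno vs Harbor: Harbor wins 10–9.
  Juno vs Forge: Forge wins 10–9.
  Harbor vs Forge: Harbor wins 17–2.
Copeland scores (wins − losses):
  Granite: 1 − 2 = -1
  Juno: 0 − 3 = -3
  Harbor: 3 − 0 = 3
  Forge: 2 − 1 = 1
Harbor has the best Copeland score.

Harbor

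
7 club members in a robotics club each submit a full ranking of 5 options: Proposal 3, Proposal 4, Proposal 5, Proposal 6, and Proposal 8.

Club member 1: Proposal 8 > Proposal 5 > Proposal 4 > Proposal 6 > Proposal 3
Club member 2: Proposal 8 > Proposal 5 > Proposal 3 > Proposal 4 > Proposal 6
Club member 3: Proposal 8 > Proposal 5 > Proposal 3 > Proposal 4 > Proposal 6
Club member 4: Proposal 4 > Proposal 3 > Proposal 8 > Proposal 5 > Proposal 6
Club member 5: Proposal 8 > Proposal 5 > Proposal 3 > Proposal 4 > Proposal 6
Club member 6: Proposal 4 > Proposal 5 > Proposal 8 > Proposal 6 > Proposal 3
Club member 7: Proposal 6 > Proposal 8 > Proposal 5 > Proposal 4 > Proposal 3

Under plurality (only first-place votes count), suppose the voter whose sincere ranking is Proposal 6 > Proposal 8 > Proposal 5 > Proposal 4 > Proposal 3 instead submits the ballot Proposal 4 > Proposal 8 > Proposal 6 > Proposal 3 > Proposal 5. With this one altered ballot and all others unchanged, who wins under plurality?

First-place totals with the altered ballot: Proposal 3 0, Proposal 4 3, Proposal 5 0, Proposal 6 0, Proposal 8 4.
The winner is unchanged: still Proposal 8.

Proposal 8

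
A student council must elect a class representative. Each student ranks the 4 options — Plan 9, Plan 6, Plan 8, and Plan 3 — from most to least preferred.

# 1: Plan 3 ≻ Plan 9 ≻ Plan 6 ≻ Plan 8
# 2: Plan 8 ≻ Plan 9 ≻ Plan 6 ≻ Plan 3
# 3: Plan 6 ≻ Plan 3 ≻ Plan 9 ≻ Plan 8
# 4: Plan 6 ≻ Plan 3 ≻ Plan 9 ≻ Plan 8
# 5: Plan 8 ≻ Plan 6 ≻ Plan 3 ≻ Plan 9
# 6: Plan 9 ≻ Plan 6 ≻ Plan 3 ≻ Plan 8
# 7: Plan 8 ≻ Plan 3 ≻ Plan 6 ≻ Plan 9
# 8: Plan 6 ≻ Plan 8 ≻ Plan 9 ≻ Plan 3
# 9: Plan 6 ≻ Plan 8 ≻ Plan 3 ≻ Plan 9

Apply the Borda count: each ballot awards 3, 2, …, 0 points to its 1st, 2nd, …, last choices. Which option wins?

Borda scores:
  Plan 9: 2 + 2 + 1 + 1 + 0 + 3 + 0 + 1 + 0 = 10
  Plan 6: 1 + 1 + 3 + 3 + 2 + 2 + 1 + 3 + 3 = 19
  Plan 8: 0 + 3 + 0 + 0 + 3 + 0 + 3 + 2 + 2 = 13
  Plan 3: 3 + 0 + 2 + 2 + 1 + 1 + 2 + 0 + 1 = 12
Plan 6 has the highest total.

Plan 6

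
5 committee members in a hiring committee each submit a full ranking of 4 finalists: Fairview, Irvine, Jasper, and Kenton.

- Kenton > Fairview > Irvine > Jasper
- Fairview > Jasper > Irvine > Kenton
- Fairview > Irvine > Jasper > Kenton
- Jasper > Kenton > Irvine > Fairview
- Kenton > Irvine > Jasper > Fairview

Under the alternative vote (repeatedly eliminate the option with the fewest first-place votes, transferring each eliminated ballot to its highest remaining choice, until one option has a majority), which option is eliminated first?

Irvine

Round 1: Fairview 2, Kenton 2, Jasper 1, Irvine 0. Irvine has the fewest and is eliminated.
Round 2: Fairview 2, Kenton 2, Jasper 1. Jasper has the fewest and is eliminated.
Round 3: Kenton 3, Fairview 2. Kenton has a majority.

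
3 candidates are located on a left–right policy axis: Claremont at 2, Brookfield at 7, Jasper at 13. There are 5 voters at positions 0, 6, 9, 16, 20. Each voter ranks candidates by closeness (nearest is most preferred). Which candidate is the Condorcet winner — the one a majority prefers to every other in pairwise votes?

With single-peaked preferences on a line, the Condorcet winner is the candidate closest to the median voter.
The median voter (position 9) is closest to Brookfield at 7.
Check: Brookfield vs Claremont — voters closer to Brookfield: 4 of 5.

Brookfield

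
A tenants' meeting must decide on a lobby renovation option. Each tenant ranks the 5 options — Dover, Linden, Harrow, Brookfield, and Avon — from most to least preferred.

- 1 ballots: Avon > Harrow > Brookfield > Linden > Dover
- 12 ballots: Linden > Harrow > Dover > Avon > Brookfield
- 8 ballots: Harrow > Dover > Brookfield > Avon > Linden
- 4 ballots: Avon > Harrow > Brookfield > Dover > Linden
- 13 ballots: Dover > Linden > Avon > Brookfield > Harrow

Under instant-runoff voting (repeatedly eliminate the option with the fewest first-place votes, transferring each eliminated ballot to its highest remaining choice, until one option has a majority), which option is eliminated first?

Brookfield

Round 1: Dover 13, Linden 12, Harrow 8, Avon 5, Brookfield 0. Brookfield has the fewest and is eliminated.
Round 2: Dover 13, Linden 12, Harrow 8, Avon 5. Avon has the fewest and is eliminated.
Round 3: Dover 13, Harrow 13, Linden 12. Linden has the fewest and is eliminated.
Round 4: Harrow 25, Dover 13. Harrow has a majority.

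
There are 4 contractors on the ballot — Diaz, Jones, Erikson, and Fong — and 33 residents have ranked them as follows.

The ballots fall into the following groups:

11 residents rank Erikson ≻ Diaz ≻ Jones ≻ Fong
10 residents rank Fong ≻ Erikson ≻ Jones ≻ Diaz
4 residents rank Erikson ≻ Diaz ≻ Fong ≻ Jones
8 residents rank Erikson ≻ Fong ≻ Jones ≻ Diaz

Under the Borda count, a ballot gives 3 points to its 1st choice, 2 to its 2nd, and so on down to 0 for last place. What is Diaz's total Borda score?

Borda scores:
  Diaz: 11·2 + 10·0 + 4·2 + 8·0 = 30
  Jones: 11·1 + 10·1 + 4·0 + 8·1 = 29
  Erikson: 11·3 + 10·2 + 4·3 + 8·3 = 89
  Fong: 11·0 + 10·3 + 4·1 + 8·2 = 50

30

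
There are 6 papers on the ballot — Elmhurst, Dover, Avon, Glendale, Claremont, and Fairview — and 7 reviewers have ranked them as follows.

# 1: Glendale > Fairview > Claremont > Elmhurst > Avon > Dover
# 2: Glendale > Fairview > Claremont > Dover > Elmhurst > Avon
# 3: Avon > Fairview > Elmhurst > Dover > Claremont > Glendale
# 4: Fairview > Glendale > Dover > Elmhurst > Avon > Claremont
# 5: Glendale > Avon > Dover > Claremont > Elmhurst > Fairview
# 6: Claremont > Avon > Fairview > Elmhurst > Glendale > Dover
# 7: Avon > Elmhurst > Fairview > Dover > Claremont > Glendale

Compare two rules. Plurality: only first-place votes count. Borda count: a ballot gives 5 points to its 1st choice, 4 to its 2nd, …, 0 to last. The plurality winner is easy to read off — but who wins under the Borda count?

Fairview

Plurality first-place counts: Elmhurst 0, Dover 0, Avon 2, Glendale 3, Claremont 1, Fairview 1 → Glendale.
Borda totals: Elmhurst 15, Dover 12, Avon 20, Glendale 20, Claremont 15, Fairview 23 → Fairview.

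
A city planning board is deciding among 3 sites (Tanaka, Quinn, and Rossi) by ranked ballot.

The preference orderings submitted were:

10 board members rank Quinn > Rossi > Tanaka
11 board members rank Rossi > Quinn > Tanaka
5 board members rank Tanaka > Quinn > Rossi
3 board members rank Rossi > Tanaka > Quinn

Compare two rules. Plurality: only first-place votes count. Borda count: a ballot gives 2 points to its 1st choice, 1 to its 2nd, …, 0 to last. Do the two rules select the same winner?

Yes

Plurality first-place counts: Tanaka 5, Quinn 10, Rossi 14 → Rossi.
Borda totals: Tanaka 13, Quinn 36, Rossi 38 → Rossi.
The two rules agree on Rossi.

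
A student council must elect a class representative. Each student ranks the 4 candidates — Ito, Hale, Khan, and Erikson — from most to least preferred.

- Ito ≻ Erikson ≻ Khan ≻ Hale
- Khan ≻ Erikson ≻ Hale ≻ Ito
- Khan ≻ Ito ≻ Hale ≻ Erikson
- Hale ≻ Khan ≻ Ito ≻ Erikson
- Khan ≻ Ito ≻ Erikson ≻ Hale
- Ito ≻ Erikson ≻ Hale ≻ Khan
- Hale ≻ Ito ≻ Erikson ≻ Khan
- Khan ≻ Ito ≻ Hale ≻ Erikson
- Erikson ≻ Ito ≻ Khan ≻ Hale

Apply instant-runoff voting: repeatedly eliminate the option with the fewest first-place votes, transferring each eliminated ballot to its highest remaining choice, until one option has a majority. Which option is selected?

Khan

Round 1: Khan 4, Ito 2, Hale 2, Erikson 1. Erikson has the fewest and is eliminated.
Round 2: Khan 4, Ito 3, Hale 2. Hale has the fewest and is eliminated.
Round 3: Khan 5, Ito 4. Khan has a majority.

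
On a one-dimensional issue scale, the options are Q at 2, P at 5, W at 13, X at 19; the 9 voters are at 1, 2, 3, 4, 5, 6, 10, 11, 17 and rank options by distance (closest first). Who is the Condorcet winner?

With single-peaked preferences on a line, the Condorcet winner is the candidate closest to the median voter.
The median voter (position 5) is closest to P at 5.
Check: P vs X — voters closer to P: 8 of 9.

P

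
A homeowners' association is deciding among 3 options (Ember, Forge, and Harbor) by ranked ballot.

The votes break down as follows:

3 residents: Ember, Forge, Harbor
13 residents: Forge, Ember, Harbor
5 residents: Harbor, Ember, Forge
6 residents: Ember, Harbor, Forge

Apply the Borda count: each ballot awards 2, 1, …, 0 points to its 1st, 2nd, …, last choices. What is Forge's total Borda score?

Borda scores:
  Ember: 3·2 + 13·1 + 5·1 + 6·2 = 36
  Forge: 3·1 + 13·2 + 5·0 + 6·0 = 29
  Harbor: 3·0 + 13·0 + 5·2 + 6·1 = 16

29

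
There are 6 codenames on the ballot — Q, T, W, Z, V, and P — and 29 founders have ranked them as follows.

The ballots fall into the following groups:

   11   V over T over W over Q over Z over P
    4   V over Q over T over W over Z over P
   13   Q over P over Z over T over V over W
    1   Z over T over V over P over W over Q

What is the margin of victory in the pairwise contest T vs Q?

Ballots ranking T above Q: 11+1 = 12.
Ballots ranking Q above T: 4+13 = 17.
Q wins 17–12, a margin of 5.

5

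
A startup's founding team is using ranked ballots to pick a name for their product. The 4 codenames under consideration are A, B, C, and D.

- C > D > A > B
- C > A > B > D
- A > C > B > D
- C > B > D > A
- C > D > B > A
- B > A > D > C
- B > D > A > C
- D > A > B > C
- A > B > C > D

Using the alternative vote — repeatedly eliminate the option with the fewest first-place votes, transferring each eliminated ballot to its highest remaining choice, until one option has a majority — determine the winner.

A

Round 1: C 4, A 2, B 2, D 1. D has the fewest and is eliminated.
Round 2: C 4, A 3, B 2. B has the fewest and is eliminated.
Round 3: A 5, C 4. A has a majority.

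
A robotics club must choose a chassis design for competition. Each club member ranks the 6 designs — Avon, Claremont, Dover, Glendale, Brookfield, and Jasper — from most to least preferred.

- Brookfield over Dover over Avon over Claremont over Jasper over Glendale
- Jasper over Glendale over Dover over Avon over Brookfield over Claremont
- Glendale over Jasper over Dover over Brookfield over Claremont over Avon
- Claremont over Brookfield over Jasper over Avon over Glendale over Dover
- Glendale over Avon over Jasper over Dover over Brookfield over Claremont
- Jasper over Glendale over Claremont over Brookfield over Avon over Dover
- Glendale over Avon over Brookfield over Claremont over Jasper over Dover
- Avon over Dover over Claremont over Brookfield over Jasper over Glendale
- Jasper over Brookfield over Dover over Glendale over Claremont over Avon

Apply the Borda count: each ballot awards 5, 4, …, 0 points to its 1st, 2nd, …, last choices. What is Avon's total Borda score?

Borda scores:
  Avon: 3 + 2 + 0 + 2 + 4 + 1 + 4 + 5 + 0 = 21
  Claremont: 2 + 0 + 1 + 5 + 0 + 3 + 2 + 3 + 1 = 17
  Dover: 4 + 3 + 3 + 0 + 2 + 0 + 0 + 4 + 3 = 19
  Glendale: 0 + 4 + 5 + 1 + 5 + 4 + 5 + 0 + 2 = 26
  Brookfield: 5 + 1 + 2 + 4 + 1 + 2 + 3 + 2 + 4 = 24
  Jasper: 1 + 5 + 4 + 3 + 3 + 5 + 1 + 1 + 5 = 28

21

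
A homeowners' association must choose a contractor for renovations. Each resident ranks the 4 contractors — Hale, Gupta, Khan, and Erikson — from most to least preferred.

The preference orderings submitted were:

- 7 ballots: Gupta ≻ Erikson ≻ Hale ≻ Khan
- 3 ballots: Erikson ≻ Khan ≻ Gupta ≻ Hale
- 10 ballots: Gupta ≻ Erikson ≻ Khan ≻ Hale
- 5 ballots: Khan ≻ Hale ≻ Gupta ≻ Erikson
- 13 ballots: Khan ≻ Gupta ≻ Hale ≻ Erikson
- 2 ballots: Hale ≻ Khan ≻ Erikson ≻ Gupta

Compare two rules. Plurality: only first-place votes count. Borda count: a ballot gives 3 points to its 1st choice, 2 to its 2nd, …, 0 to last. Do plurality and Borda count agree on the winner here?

No

Plurality first-place counts: Hale 2, Gupta 17, Khan 18, Erikson 3 → Khan.
Borda totals: Hale 36, Gupta 85, Khan 74, Erikson 45 → Gupta.
The two rules disagree: plurality picks Khan, Borda picks Gupta.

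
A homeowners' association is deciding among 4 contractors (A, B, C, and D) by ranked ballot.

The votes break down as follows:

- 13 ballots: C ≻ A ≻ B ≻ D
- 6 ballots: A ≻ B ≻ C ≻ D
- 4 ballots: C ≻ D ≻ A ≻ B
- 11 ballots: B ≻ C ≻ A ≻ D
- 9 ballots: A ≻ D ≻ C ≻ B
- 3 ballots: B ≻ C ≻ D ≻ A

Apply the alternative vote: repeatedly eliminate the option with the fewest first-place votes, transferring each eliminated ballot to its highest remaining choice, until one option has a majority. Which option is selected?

Round 1: C 17, A 15, B 14, D 0. D has the fewest and is eliminated.
Round 2: C 17, A 15, B 14. B has the fewest and is eliminated.
Round 3: C 31, A 15. C has a majority.

C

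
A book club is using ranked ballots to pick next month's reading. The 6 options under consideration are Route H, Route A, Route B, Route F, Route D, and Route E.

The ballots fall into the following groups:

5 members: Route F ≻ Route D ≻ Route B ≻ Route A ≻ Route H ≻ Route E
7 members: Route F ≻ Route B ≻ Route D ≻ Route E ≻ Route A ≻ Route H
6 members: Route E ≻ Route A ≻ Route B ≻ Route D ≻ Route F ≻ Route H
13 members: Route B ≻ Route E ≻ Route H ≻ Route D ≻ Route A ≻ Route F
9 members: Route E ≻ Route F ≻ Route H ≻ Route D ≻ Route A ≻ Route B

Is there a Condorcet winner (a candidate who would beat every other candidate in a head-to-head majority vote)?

Head-to-head results (40 voters total):
Route H vs Route A: Route H wins 22–18.
Route H vs Route B: Route B wins 31–9.
Route H vs Route F: Route F wins 27–13.
Route H vs Route D: Route H wins 22–18.
Route H vs Route E: Route E wins 35–5.
Route A vs Route B: Route B wins 25–15.
Route A vs Route F: Route F wins 21–19.
Route A vs Route D: Route D wins 34–6.
Route A vs Route E: Route E wins 35–5.
Route B vs Route F: Route F wins 21–19.
Route B vs Route D: Route B wins 26–14.
Route B vs Route E: Route B wins 25–15.
Route F vs Route D: Route F wins 21–19.
Route F vs Route E: Route E wins 28–12.
Route D vs Route E: Route E wins 28–12.
No candidate beats all others: Route B beats Route E beats Route F beats Route B, a majority cycle.

No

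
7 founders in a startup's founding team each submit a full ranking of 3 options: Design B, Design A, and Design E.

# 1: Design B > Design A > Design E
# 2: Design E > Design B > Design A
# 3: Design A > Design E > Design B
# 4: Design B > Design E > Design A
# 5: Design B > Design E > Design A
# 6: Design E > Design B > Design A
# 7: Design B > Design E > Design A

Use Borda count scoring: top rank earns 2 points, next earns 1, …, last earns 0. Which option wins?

Borda scores:
  Design B: 2 + 1 + 0 + 2 + 2 + 1 + 2 = 10
  Design A: 1 + 0 + 2 + 0 + 0 + 0 + 0 = 3
  Design E: 0 + 2 + 1 + 1 + 1 + 2 + 1 = 8
Design B has the highest total.

Design B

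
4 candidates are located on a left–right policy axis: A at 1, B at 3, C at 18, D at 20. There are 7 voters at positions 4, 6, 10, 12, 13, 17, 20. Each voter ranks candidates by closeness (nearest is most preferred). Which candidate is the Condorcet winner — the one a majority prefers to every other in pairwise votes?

With single-peaked preferences on a line, the Condorcet winner is the candidate closest to the median voter.
The median voter (position 12) is closest to C at 18.
Check: C vs A — voters closer to C: 5 of 7.

C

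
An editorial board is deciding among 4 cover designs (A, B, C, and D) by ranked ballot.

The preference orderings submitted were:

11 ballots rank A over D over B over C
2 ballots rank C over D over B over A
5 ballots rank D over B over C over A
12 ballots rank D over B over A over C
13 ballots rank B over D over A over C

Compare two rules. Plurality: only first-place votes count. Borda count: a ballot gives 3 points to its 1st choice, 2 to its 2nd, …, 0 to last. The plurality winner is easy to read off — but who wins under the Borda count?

D

Plurality first-place counts: A 11, B 13, C 2, D 17 → D.
Borda totals: A 58, B 86, C 11, D 103 → D.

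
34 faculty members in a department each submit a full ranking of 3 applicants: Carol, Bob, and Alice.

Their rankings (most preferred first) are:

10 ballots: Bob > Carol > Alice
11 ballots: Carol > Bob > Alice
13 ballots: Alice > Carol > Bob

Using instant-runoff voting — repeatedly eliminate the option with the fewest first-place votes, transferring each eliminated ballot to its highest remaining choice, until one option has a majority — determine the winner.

Round 1: Alice 13, Carol 11, Bob 10. Bob has the fewest and is eliminated.
Round 2: Carol 21, Alice 13. Carol has a majority.

Carol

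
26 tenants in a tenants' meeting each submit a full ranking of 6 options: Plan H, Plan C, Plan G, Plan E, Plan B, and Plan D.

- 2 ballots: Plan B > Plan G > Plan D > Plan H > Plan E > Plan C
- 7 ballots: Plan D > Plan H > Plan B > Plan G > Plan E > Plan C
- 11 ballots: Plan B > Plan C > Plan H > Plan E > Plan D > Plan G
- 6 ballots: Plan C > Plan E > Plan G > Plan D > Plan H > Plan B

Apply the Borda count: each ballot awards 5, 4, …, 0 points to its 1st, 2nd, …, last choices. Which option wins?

Borda scores:
  Plan H: 2·2 + 7·4 + 11·3 + 6·1 = 71
  Plan C: 2·0 + 7·0 + 11·4 + 6·5 = 74
  Plan G: 2·4 + 7·2 + 11·0 + 6·3 = 40
  Plan E: 2·1 + 7·1 + 11·2 + 6·4 = 55
  Plan B: 2·5 + 7·3 + 11·5 + 6·0 = 86
  Plan D: 2·3 + 7·5 + 11·1 + 6·2 = 64
Plan B has the highest total.

Plan B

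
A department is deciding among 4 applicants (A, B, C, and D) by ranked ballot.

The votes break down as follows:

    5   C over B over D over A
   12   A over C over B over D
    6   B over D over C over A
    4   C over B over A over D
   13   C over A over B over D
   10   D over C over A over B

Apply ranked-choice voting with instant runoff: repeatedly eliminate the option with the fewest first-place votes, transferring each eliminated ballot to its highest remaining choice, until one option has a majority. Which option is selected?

Round 1: C 22, A 12, D 10, B 6. B has the fewest and is eliminated.
Round 2: C 22, D 16, A 12. A has the fewest and is eliminated.
Round 3: C 34, D 16. C has a majority.

C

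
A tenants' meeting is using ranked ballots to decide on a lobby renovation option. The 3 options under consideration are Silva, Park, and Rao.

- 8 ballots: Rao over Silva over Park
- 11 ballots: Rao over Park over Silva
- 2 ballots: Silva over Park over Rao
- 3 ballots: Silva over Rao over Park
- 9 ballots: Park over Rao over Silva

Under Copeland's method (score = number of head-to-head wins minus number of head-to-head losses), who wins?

Rao

Pairwise results:
  Silva vs Park: Park wins 20–13.
  Silva vs Rao: Rao wins 28–5.
  Park vs Rao: Rao wins 22–11.
Copeland scores (wins − losses):
  Silva: 0 − 2 = -2
  Park: 1 − 1 = 0
  Rao: 2 − 0 = 2
Rao has the best Copeland score.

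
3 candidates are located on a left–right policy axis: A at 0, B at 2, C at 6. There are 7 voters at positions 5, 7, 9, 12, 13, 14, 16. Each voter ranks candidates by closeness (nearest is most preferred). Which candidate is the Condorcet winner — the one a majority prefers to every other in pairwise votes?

C

With single-peaked preferences on a line, the Condorcet winner is the candidate closest to the median voter.
The median voter (position 12) is closest to C at 6.
Check: C vs A — voters closer to C: 7 of 7.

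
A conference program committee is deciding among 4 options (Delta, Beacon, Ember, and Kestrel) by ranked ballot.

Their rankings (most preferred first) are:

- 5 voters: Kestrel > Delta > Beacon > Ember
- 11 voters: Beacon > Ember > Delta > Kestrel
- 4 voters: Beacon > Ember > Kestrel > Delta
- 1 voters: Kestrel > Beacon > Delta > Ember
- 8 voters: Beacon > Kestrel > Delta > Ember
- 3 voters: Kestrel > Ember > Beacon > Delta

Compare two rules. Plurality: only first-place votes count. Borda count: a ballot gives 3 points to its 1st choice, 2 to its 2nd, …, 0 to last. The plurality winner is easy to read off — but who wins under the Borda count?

Beacon

Plurality first-place counts: Delta 0, Beacon 23, Ember 0, Kestrel 9 → Beacon.
Borda totals: Delta 30, Beacon 79, Ember 36, Kestrel 47 → Beacon.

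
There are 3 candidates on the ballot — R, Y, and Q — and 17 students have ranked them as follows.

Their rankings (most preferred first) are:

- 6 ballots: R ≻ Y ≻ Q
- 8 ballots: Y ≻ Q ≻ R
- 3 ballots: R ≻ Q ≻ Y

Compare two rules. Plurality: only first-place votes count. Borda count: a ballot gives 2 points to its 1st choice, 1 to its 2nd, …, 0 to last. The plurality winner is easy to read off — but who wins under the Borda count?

Plurality first-place counts: R 9, Y 8, Q 0 → R.
Borda totals: R 18, Y 22, Q 11 → Y.

Y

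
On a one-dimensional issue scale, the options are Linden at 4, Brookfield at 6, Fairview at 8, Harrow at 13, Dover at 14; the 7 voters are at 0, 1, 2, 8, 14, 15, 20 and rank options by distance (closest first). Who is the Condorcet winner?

Fairview

With single-peaked preferences on a line, the Condorcet winner is the candidate closest to the median voter.
The median voter (position 8) is closest to Fairview at 8.
Check: Fairview vs Brookfield — voters closer to Fairview: 4 of 7.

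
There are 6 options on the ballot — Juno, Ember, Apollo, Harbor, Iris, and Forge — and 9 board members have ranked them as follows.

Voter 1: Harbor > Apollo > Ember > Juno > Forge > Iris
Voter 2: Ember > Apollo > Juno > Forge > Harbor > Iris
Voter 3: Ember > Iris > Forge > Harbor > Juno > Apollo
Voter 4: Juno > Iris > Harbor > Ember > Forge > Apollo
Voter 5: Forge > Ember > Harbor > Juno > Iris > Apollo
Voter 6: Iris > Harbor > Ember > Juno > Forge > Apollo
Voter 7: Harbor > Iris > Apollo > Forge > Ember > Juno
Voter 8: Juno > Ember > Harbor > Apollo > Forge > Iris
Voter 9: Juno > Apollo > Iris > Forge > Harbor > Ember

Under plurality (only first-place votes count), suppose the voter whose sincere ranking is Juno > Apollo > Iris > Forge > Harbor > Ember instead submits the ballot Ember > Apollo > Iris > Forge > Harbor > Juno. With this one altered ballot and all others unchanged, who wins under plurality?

First-place totals with the altered ballot: Juno 2, Ember 3, Apollo 0, Harbor 2, Iris 1, Forge 1.
The switch changes the winner from Juno to Ember.

Ember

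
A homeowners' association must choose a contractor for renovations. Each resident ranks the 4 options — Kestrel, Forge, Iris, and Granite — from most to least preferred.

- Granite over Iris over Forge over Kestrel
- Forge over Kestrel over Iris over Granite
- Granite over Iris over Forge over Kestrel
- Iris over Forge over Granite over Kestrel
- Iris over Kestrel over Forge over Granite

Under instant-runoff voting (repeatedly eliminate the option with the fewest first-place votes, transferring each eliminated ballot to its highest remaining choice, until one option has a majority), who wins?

Iris

Round 1: Iris 2, Granite 2, Forge 1, Kestrel 0. Kestrel has the fewest and is eliminated.
Round 2: Iris 2, Granite 2, Forge 1. Forge has the fewest and is eliminated.
Round 3: Iris 3, Granite 2. Iris has a majority.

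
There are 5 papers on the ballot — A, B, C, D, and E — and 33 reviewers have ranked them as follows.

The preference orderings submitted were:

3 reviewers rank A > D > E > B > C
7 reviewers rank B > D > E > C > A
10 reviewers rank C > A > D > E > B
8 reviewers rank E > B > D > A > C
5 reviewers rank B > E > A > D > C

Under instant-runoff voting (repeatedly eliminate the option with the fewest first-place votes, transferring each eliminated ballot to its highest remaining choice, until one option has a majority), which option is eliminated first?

Round 1: B 12, C 10, E 8, A 3, D 0. D has the fewest and is eliminated.
Round 2: B 12, C 10, E 8, A 3. A has the fewest and is eliminated.
Round 3: B 12, E 11, C 10. C has the fewest and is eliminated.
Round 4: E 21, B 12. E has a majority.

D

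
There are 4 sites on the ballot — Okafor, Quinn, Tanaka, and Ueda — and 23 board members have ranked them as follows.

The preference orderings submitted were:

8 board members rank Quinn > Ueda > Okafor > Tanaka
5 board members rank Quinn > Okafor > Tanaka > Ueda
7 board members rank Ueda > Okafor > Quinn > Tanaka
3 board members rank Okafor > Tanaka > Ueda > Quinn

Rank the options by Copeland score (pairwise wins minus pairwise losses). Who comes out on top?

Pairwise results:
  Okafor vs Quinn: Quinn wins 13–10.
  Okafor vs Tanaka: Okafor wins 23–0.
  Okafor vs Ueda: Ueda wins 15–8.
  Quinn vs Tanaka: Quinn wins 20–3.
  Quinn vs Ueda: Quinn wins 13–10.
  Tanaka vs Ueda: Ueda wins 15–8.
Copeland scores (wins − losses):
  Okafor: 1 − 2 = -1
  Quinn: 3 − 0 = 3
  Tanaka: 0 − 3 = -3
  Ueda: 2 − 1 = 1
Quinn has the best Copeland score.

Quinn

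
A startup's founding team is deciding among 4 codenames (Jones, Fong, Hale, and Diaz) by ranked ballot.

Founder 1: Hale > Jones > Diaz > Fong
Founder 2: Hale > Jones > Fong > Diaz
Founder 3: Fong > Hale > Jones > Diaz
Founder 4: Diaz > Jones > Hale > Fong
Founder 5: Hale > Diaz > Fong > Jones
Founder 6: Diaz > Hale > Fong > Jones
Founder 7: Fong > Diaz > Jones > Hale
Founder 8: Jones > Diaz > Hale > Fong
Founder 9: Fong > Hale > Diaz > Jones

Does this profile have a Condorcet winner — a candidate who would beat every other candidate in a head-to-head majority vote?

Yes

Head-to-head results (9 voters total):
Jones vs Fong: Fong wins 5–4.
Jones vs Hale: Hale wins 6–3.
Jones vs Diaz: Diaz wins 5–4.
Fong vs Hale: Hale wins 6–3.
Fong vs Diaz: Diaz wins 5–4.
Hale vs Diaz: Hale wins 5–4.
Hale beats each rival — Jones (6–3), Fong (6–3), Diaz (5–4) — so Hale is the Condorcet winner.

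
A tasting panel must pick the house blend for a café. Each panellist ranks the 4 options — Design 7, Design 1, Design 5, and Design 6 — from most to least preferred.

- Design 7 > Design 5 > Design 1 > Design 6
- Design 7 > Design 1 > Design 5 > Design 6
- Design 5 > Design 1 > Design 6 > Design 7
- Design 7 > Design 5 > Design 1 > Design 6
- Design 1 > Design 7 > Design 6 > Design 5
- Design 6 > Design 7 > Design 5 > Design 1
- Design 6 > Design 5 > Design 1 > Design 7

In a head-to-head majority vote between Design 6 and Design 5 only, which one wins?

Design 5

Ballots ranking Design 6 above Design 5: 3.
Ballots ranking Design 5 above Design 6: 4.
Design 5 wins the head-to-head, 4–3.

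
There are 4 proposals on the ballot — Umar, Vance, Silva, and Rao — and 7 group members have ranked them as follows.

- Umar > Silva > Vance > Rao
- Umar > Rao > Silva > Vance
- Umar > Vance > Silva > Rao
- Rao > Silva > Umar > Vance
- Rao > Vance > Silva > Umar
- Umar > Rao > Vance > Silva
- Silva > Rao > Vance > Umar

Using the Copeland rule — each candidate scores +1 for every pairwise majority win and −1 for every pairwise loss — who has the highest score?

Umar

Pairwise results:
  Umar vs Vance: Umar wins 5–2.
  Umar vs Silva: Umar wins 4–3.
  Umar vs Rao: Umar wins 4–3.
  Vance vs Silva: Silva wins 4–3.
  Vance vs Rao: Rao wins 5–2.
  Silva vs Rao: Rao wins 4–3.
Copeland scores (wins − losses):
  Umar: 3 − 0 = 3
  Vance: 0 − 3 = -3
  Silva: 1 − 2 = -1
  Rao: 2 − 1 = 1
Umar has the best Copeland score.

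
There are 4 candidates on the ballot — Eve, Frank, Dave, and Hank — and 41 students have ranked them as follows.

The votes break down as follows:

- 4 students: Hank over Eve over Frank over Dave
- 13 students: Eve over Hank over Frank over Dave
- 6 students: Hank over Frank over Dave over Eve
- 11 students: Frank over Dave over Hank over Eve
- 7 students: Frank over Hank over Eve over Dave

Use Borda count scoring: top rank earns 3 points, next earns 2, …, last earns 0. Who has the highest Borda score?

Frank

Borda scores:
  Eve: 4·2 + 13·3 + 6·0 + 11·0 + 7·1 = 54
  Frank: 4·1 + 13·1 + 6·2 + 11·3 + 7·3 = 83
  Dave: 4·0 + 13·0 + 6·1 + 11·2 + 7·0 = 28
  Hank: 4·3 + 13·2 + 6·3 + 11·1 + 7·2 = 81
Frank has the highest total.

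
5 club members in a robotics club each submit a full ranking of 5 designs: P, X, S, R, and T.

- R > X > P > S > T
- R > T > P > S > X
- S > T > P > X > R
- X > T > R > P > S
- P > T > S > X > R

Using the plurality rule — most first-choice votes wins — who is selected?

R

First-place vote totals:
  P: 1
  X: 1
  S: 1
  R: 2
  T: 0
R has the most first-place votes.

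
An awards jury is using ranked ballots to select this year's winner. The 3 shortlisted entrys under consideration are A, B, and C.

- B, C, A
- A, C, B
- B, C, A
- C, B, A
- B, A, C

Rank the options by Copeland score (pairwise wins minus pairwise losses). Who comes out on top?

B

Pairwise results:
  A vs B: B wins 4–1.
  A vs C: C wins 3–2.
  B vs C: B wins 3–2.
Copeland scores (wins − losses):
  A: 0 − 2 = -2
  B: 2 − 0 = 2
  C: 1 − 1 = 0
B has the best Copeland score.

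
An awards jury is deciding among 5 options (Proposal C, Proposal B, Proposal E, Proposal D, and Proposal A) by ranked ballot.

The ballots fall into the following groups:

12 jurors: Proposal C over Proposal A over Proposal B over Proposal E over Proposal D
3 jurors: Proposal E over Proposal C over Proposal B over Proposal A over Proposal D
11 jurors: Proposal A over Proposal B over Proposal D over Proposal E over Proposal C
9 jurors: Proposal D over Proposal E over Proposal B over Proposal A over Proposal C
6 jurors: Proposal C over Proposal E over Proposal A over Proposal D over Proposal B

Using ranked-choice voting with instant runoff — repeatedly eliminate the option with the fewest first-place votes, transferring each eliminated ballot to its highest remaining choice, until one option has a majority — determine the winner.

Round 1: Proposal C 18, Proposal A 11, Proposal D 9, Proposal E 3, Proposal B 0. Proposal B has the fewest and is eliminated.
Round 2: Proposal C 18, Proposal A 11, Proposal D 9, Proposal E 3. Proposal E has the fewest and is eliminated.
Round 3: Proposal C 21, Proposal A 11, Proposal D 9. Proposal C has a majority.

Proposal C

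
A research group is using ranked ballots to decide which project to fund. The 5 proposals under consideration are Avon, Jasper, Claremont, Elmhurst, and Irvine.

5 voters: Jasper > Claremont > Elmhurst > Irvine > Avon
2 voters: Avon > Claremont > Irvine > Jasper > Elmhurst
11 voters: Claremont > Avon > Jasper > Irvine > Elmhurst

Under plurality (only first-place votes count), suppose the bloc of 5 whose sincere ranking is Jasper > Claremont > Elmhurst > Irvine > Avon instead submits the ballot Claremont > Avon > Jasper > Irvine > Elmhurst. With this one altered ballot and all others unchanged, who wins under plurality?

First-place totals with the altered ballot: Avon 2, Jasper 0, Claremont 16, Elmhurst 0, Irvine 0.
The winner is unchanged: still Claremont.

Claremont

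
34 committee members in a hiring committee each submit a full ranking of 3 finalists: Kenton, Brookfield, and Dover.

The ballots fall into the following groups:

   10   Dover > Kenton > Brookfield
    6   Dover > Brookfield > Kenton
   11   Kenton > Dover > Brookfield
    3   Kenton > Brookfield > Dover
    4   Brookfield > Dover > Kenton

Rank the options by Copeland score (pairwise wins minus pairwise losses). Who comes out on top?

Pairwise results:
  Kenton vs Brookfield: Kenton wins 24–10.
  Kenton vs Dover: Dover wins 20–14.
  Brookfield vs Dover: Dover wins 27–7.
Copeland scores (wins − losses):
  Kenton: 1 − 1 = 0
  Brookfield: 0 − 2 = -2
  Dover: 2 − 0 = 2
Dover has the best Copeland score.

Dover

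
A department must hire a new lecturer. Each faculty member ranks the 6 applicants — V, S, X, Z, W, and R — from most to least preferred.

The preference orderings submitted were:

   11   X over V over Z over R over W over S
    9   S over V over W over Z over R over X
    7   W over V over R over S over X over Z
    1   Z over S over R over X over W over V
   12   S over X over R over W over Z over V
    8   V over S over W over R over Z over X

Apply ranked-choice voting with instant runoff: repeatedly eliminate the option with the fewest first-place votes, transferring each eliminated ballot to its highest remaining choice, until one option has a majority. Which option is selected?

V

Round 1: S 21, X 11, V 8, W 7, Z 1, R 0. R has the fewest and is eliminated.
Round 2: S 21, X 11, V 8, W 7, Z 1. Z has the fewest and is eliminated.
Round 3: S 22, X 11, V 8, W 7. W has the fewest and is eliminated.
Round 4: S 22, V 15, X 11. X has the fewest and is eliminated.
Round 5: V 26, S 22. V has a majority.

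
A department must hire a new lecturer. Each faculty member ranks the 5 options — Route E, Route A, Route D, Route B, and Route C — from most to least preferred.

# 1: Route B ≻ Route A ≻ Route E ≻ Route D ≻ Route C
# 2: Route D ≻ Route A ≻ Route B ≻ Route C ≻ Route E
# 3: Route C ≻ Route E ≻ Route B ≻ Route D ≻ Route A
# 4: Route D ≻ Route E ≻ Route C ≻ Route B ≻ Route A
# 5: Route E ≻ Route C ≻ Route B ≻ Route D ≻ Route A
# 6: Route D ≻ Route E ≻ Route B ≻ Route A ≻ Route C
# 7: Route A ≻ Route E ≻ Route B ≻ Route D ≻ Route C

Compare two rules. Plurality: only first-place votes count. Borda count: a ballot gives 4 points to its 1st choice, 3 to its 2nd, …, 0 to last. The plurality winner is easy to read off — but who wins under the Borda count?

Route E

Plurality first-place counts: Route E 1, Route A 1, Route D 3, Route B 1, Route C 1 → Route D.
Borda totals: Route E 18, Route A 11, Route D 16, Route B 15, Route C 10 → Route E.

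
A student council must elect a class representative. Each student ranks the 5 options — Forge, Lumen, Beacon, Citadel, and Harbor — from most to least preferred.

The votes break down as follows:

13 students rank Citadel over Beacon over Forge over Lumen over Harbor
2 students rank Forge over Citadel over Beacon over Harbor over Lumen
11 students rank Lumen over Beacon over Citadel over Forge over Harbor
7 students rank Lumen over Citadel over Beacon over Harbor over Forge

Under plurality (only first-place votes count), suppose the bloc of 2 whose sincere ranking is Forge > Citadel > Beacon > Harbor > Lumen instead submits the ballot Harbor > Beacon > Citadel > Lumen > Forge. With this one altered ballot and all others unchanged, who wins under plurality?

Lumen

First-place totals with the altered ballot: Forge 0, Lumen 18, Beacon 0, Citadel 13, Harbor 2.
The winner is unchanged: still Lumen.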